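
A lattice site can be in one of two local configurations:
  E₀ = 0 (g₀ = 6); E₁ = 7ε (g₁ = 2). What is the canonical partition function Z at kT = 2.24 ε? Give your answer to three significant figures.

Z = 6.09

Eᵢ/kT = 0, 3.1250.
Z = Σ gᵢe^(−Eᵢ/kT) = 6·e^(−0) + 2·e^(−3.1250) = 6.0000 + 0.087874 = 6.0879.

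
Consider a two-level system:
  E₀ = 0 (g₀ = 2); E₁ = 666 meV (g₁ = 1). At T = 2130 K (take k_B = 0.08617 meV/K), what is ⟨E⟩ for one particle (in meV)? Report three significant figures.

8.73 meV

k_BT = 0.08617 × 2130 K = 183.54 meV.
Eᵢ/kT = 0, 3.6286.
Z = Σ gᵢe^(−Eᵢ/kT) = 2·e^(−0) + 1·e^(−3.6286) = 2.0000 + 0.026553 = 2.0266.
⟨E⟩ = Σ Eᵢ gᵢe^(−Eᵢ/kT) / Z = (0·2.0000 + 666·0.026553) / 2.0266 = 8.73 meV.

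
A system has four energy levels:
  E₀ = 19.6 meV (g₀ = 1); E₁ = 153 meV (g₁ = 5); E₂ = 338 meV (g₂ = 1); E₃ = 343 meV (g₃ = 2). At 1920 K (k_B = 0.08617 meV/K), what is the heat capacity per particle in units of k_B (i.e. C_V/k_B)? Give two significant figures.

k_BT = 0.08617 × 1920 K = 165.4 meV.
Eᵢ/kT = 0.1185, 0.9250, 2.044, 2.074.
Z = Σ gᵢe^(−Eᵢ/kT) = 1·e^(−0.1185) + 5·e^(−0.9250) + 1·e^(−2.044) + 2·e^(−2.074) = 0.8883 + 1.983 + 0.1295 + 0.2514 = 3.252.
⟨E⟩ = 138.6 meV, ⟨E²⟩ = 28020 meV².
C_V/k_B = (⟨E²⟩ − ⟨E⟩²)/(kT)² = (28020 − 19210)/27360 = 0.32.

0.32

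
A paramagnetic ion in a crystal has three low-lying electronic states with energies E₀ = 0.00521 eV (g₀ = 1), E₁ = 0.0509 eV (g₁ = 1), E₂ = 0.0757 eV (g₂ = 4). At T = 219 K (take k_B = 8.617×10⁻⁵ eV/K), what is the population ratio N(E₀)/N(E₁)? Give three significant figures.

11.3

k_BT = 8.617×10⁻⁵ × 219 K = 0.018871 eV.
n₀/n₁ = (g₀/g₁) exp[−(E₀−E₁)/kT] = (1/1) × exp(−(-0.04569 eV)/(0.018871 eV)) = (1/1) × exp(2.4212) = 11.3.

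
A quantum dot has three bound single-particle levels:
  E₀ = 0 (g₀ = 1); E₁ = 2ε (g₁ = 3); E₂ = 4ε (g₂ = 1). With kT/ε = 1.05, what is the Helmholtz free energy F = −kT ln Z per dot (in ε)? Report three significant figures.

-0.404 ε

Eᵢ/kT = 0, 1.9048, 3.8095.
Z = Σ gᵢe^(−Eᵢ/kT) = 1·e^(−0) + 3·e^(−1.9048) + 1·e^(−3.8095) = 1.0000 + 0.44656 + 0.022159 = 1.4687.
F = −kT ln Z = −1.05 × ln(1.4687) = −1.05 × 0.38438 = -0.404 ε.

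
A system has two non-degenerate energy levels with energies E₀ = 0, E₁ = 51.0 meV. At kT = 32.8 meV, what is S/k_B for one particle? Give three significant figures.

Eᵢ/kT = 0, 1.5549.
Z = Σ e^(−Eᵢ/kT) = e^(−0) + e^(−1.5549) = 1.0000 + 0.21121 = 1.2112.
⟨E⟩ = Σ EᵢPᵢ = 8.8934 meV.
S/k_B = ln Z + ⟨E⟩/kT = ln(1.2112) + 8.8934/32.8 = 0.19161 + 0.27114 = 0.463.

0.463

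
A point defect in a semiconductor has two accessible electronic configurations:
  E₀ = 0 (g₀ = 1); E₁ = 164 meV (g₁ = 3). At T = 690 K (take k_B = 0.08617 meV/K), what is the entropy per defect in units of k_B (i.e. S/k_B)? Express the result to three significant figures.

0.615

k_BT = 0.08617 × 690 K = 59.457 meV.
Eᵢ/kT = 0, 2.7583.
Z = Σ gᵢe^(−Eᵢ/kT) = 1·e^(−0) + 3·e^(−2.7583) = 1.0000 + 0.19020 = 1.1902.
⟨E⟩ = Σ EᵢPᵢ = 26.208 meV.
S/k_B = ln Z + ⟨E⟩/kT = ln(1.1902) + 26.208/59.457 = 0.17412 + 0.44079 = 0.615.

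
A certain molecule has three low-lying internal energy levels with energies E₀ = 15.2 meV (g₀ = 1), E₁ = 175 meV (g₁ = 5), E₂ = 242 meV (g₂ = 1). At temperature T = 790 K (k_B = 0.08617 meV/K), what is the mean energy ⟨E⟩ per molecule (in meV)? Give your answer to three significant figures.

k_BT = 0.08617 × 790 K = 68.074 meV.
Eᵢ/kT = 0.22329, 2.5707, 3.5550.
Z = Σ gᵢe^(−Eᵢ/kT) = 1·e^(−0.22329) + 5·e^(−2.5707) + 1·e^(−3.5550) = 0.79988 + 0.38241 + 0.028581 = 1.2109.
⟨E⟩ = Σ Eᵢ gᵢe^(−Eᵢ/kT) / Z = (15.2·0.79988 + 175·0.38241 + 242·0.028581) / 1.2109 = 71.0 meV.

71.0 meV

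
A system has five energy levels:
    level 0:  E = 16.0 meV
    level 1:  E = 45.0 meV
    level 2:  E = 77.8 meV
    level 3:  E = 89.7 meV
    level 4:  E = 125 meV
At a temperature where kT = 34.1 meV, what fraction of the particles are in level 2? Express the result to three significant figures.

Eᵢ/kT = 0.46921, 1.3196, 2.2815, 2.6305, 3.6657.
Z = Σ e^(−Eᵢ/kT) = e^(−0.46921) + e^(−1.3196) + e^(−2.2815) + e^(−2.6305) + e^(−3.6657) = 0.62550 + 0.26724 + 0.10213 + 0.072042 + 0.025586 = 1.0925.
P₂ = e^(−E₂/kT) / Z = 0.10213/1.0925 = 0.0935.

0.0935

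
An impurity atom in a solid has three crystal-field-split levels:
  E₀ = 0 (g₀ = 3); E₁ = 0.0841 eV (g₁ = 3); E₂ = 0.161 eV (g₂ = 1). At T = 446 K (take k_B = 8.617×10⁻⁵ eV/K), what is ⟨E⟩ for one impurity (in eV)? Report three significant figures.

k_BT = 8.617×10⁻⁵ × 446 K = 0.038432 eV.
Eᵢ/kT = 0, 2.1883, 4.1892.
Z = Σ gᵢe^(−Eᵢ/kT) = 3·e^(−0) + 3·e^(−2.1883) + 1·e^(−4.1892) = 3.0000 + 0.33632 + 0.015158 = 3.3515.
⟨E⟩ = Σ Eᵢ gᵢe^(−Eᵢ/kT) / Z = (0·3.0000 + 0.0841·0.33632 + 0.161·0.015158) / 3.3515 = 0.00917 eV.

0.00917 eV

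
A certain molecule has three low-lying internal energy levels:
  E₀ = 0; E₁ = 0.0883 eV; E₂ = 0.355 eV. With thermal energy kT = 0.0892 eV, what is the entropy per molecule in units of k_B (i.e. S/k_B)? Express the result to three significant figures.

0.648

Eᵢ/kT = 0, 0.98991, 3.9798.
Z = Σ e^(−Eᵢ/kT) = e^(−0) + e^(−0.98991) + e^(−3.9798) = 1.0000 + 0.37161 + 0.018689 = 1.3903.
⟨E⟩ = Σ EᵢPᵢ = 0.028374 eV.
S/k_B = ln Z + ⟨E⟩/kT = ln(1.3903) + 0.028374/0.0892 = 0.32952 + 0.31809 = 0.648.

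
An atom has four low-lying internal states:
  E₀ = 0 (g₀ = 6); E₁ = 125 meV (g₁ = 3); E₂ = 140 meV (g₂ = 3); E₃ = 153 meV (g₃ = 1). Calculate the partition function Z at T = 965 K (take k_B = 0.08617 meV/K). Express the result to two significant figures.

Z = 7.4

k_BT = 0.08617 × 965 K = 83.15 meV.
Eᵢ/kT = 0, 1.503, 1.684, 1.840.
Z = Σ gᵢe^(−Eᵢ/kT) = 6·e^(−0) + 3·e^(−1.503) + 3·e^(−1.684) + 1·e^(−1.840) = 6.000 + 0.6674 + 0.5569 + 0.1588 = 7.383.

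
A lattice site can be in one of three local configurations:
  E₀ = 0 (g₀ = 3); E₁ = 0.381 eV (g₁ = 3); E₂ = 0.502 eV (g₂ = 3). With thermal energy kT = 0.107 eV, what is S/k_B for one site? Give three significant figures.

Eᵢ/kT = 0, 3.5607, 4.6916.
Z = Σ gᵢe^(−Eᵢ/kT) = 3·e^(−0) + 3·e^(−3.5607) + 3·e^(−4.6916) = 3.0000 + 0.085257 + 0.027516 = 3.1128.
⟨E⟩ = Σ EᵢPᵢ = 0.014873 eV.
S/k_B = ln Z + ⟨E⟩/kT = ln(3.1128) + 0.014873/0.107 = 1.1355 + 0.13900 = 1.27.

1.27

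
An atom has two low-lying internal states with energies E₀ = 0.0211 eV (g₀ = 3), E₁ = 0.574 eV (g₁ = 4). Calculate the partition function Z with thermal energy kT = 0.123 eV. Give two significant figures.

Z = 2.6

Eᵢ/kT = 0.1715, 4.667.
Z = Σ gᵢe^(−Eᵢ/kT) = 3·e^(−0.1715) + 4·e^(−4.667) = 2.527 + 0.03760 = 2.565.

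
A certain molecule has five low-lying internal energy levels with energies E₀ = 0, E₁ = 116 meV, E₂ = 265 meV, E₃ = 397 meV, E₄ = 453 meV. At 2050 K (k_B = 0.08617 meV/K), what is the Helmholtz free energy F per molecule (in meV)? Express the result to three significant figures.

-116 meV

k_BT = 0.08617 × 2050 K = 176.65 meV.
Eᵢ/kT = 0, 0.65667, 1.5001, 2.2474, 2.5644.
Z = Σ e^(−Eᵢ/kT) = e^(−0) + e^(−0.65667) + e^(−1.5001) + e^(−2.2474) + e^(−2.5644) = 1.0000 + 0.51858 + 0.22311 + 0.10567 + 0.076965 = 1.9243.
F = −kT ln Z = −176.65 × ln(1.9243) = −176.65 × 0.65456 = -116 meV.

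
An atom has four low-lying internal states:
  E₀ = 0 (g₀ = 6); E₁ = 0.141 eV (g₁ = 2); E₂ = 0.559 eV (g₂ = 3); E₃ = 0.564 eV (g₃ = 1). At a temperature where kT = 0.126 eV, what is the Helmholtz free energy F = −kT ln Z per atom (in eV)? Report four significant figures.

-0.2397 eV

Eᵢ/kT = 0, 1.11905, 4.43651, 4.47619.
Z = Σ gᵢe^(−Eᵢ/kT) = 6·e^(−0) + 2·e^(−1.11905) + 3·e^(−4.43651) + 1·e^(−4.47619) = 6.00000 + 0.653180 + 0.0355115 + 0.0113767 = 6.70007.
F = −kT ln Z = −0.126 × ln(6.70007) = −0.126 × 1.90212 = -0.2397 eV.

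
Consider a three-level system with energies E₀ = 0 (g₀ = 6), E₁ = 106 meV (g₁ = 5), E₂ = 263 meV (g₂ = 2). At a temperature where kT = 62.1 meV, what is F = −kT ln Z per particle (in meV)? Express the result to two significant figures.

-120 meV

Eᵢ/kT = 0, 1.707, 4.235.
Z = Σ gᵢe^(−Eᵢ/kT) = 6·e^(−0) + 5·e^(−1.707) + 2·e^(−4.235) = 6.000 + 0.9070 + 0.02896 = 6.936.
F = −kT ln Z = −62.1 × ln(6.936) = −62.1 × 1.937 = -120 meV.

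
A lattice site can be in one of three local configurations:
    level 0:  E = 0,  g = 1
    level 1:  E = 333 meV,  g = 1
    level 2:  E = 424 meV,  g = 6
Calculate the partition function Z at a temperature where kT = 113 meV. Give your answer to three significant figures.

Z = 1.19

Eᵢ/kT = 0, 2.9469, 3.7522.
Z = Σ gᵢe^(−Eᵢ/kT) = 1·e^(−0) + 1·e^(−2.9469) + 6·e^(−3.7522) = 1.0000 + 0.052502 + 0.14080 = 1.1933.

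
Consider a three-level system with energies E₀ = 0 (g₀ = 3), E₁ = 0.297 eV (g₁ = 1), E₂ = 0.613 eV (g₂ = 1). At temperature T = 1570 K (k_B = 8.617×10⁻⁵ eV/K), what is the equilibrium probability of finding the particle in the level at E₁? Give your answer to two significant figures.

k_BT = 8.617×10⁻⁵ × 1570 K = 0.1353 eV.
Eᵢ/kT = 0, 2.195, 4.531.
Z = Σ gᵢe^(−Eᵢ/kT) = 3·e^(−0) + 1·e^(−2.195) + 1·e^(−4.531) = 3.000 + 0.1114 + 0.01077 = 3.122.
P₁ = g₁ e^(−E₁/kT) / Z = 0.1114/3.122 = 0.036.

0.036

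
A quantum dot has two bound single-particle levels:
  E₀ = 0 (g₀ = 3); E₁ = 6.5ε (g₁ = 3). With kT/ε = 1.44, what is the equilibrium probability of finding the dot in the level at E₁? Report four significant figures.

0.01084

Eᵢ/kT = 0, 4.51389.
Z = Σ gᵢe^(−Eᵢ/kT) = 3·e^(−0) + 3·e^(−4.51389) = 3.00000 + 0.0328673 = 3.03287.
P₁ = g₁ e^(−E₁/kT) / Z = 0.0328673/3.03287 = 0.01084.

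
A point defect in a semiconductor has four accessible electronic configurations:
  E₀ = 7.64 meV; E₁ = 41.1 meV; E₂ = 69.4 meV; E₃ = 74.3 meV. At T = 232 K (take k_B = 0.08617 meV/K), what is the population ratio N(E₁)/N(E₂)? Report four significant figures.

4.119

k_BT = 0.08617 × 232 K = 19.9914 meV.
n₁/n₂ = exp[−(E₁−E₂)/kT] = exp(−(-28.3 meV)/(19.9914 meV)) = exp(1.41561) = 4.119.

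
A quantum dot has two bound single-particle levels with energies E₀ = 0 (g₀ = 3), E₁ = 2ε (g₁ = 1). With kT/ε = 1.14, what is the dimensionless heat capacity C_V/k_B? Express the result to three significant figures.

0.159

Eᵢ/kT = 0, 1.7544.
Z = Σ gᵢe^(−Eᵢ/kT) = 3·e^(−0) + 1·e^(−1.7544) = 3.0000 + 0.17301 = 3.1730.
⟨E⟩ = 0.10905 ε, ⟨E²⟩ = 0.21810 ε².
C_V/k_B = (⟨E²⟩ − ⟨E⟩²)/(kT)² = (0.21810 − 0.011892)/1.2996 = 0.159.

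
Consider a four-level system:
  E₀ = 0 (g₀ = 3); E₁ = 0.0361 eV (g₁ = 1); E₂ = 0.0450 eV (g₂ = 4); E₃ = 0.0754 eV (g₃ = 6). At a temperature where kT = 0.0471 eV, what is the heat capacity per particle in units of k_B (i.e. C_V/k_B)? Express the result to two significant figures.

0.40

Eᵢ/kT = 0, 0.7665, 0.9554, 1.601.
Z = Σ gᵢe^(−Eᵢ/kT) = 3·e^(−0) + 1·e^(−0.7665) + 4·e^(−0.9554) + 6·e^(−1.601) = 3.000 + 0.4646 + 1.539 + 1.210 = 6.214.
⟨E⟩ = 0.02853 eV, ⟨E²⟩ = 0.001706 eV².
C_V/k_B = (⟨E²⟩ − ⟨E⟩²)/(kT)² = (0.001706 − 0.0008140)/0.002218 = 0.40.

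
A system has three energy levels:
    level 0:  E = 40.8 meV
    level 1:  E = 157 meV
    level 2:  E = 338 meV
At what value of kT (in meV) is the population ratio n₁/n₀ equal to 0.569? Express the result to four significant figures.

n₁/n₀ = exp[−(E₁−E₀)/kT] = 0.569.
⇒ (E₁−E₀)/kT = ln(1/0.569) = ln(1.75747) = 0.563875.
kT = 116.2 meV / 0.563875 = 206.1 meV.

206.1 meV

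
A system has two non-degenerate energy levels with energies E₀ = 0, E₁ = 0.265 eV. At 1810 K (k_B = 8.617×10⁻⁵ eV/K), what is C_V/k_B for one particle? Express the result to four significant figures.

0.3773

k_BT = 8.617×10⁻⁵ × 1810 K = 0.155968 eV.
Eᵢ/kT = 0, 1.69907.
Z = Σ e^(−Eᵢ/kT) = e^(−0) + e^(−1.69907) = 1.00000 + 0.182853 = 1.18285.
⟨E⟩ = 0.0409655 eV, ⟨E²⟩ = 0.0108559 eV².
C_V/k_B = (⟨E²⟩ − ⟨E⟩²)/(kT)² = (0.0108559 − 0.00167817)/0.0243260 = 0.3773.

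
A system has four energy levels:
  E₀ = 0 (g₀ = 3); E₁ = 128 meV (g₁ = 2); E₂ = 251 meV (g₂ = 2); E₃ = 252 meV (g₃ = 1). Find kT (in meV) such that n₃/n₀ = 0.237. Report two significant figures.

740 meV

n₃/n₀ = (g₃/g₀) exp[−(E₃−E₀)/kT] = 0.237.
⇒ (E₃−E₀)/kT = ln((1/3)/0.237) = ln(1.406) = 0.3407.
kT = 252 meV / 0.3407 = 740 meV.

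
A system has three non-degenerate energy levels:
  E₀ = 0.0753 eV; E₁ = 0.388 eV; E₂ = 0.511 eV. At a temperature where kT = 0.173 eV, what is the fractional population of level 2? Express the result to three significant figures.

0.0647

Eᵢ/kT = 0.43526, 2.2428, 2.9538.
Z = Σ e^(−Eᵢ/kT) = e^(−0.43526) + e^(−2.2428) + e^(−2.9538) = 0.64710 + 0.10616 + 0.052141 = 0.80540.
P₂ = e^(−E₂/kT) / Z = 0.052141/0.80540 = 0.0647.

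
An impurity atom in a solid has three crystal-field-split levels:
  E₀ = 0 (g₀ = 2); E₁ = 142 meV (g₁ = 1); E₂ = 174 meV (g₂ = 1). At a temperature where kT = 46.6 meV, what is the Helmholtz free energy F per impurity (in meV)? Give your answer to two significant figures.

Eᵢ/kT = 0, 3.047, 3.734.
Z = Σ gᵢe^(−Eᵢ/kT) = 2·e^(−0) + 1·e^(−3.047) + 1·e^(−3.734) = 2.000 + 0.04750 + 0.02390 = 2.071.
F = −kT ln Z = −46.6 × ln(2.071) = −46.6 × 0.7280 = -34 meV.

-34 meV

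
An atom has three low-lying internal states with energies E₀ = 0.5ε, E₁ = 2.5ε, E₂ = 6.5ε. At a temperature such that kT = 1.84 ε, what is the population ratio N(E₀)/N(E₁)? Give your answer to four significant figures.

2.965

n₀/n₁ = exp[−(E₀−E₁)/kT] = exp(−(-2.0ε)/(1.84ε)) = exp(1.08696) = 2.965.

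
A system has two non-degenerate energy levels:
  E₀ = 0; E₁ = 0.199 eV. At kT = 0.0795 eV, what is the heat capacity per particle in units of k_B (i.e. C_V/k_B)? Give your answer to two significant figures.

Eᵢ/kT = 0, 2.503.
Z = Σ e^(−Eᵢ/kT) = e^(−0) + e^(−2.503) = 1.000 + 0.08184 = 1.082.
⟨E⟩ = 0.01505 eV, ⟨E²⟩ = 0.002995 eV².
C_V/k_B = (⟨E²⟩ − ⟨E⟩²)/(kT)² = (0.002995 − 0.0002265)/0.006320 = 0.44.

0.44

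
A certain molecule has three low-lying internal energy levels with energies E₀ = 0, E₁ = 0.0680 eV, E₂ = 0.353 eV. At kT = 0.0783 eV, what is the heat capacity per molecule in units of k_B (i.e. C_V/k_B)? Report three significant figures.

0.294

Eᵢ/kT = 0, 0.86845, 4.5083.
Z = Σ e^(−Eᵢ/kT) = e^(−0) + e^(−0.86845) + e^(−4.5083) = 1.0000 + 0.41960 + 0.011017 = 1.4306.
⟨E⟩ = 0.022663 eV, ⟨E²⟩ = 0.0023158 eV².
C_V/k_B = (⟨E²⟩ − ⟨E⟩²)/(kT)² = (0.0023158 − 0.00051361)/0.0061309 = 0.294.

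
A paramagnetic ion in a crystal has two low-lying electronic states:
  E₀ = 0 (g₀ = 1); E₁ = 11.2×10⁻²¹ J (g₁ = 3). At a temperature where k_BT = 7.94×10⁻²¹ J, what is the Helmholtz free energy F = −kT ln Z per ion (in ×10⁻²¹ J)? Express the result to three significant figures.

-4.36 ×10⁻²¹ J

Eᵢ/kT = 0, 1.4106.
Z = Σ gᵢe^(−Eᵢ/kT) = 1·e^(−0) + 3·e^(−1.4106) = 1.0000 + 0.73199 = 1.7320.
F = −kT ln Z = −7.94 × ln(1.7320) = −7.94 × 0.54928 = -4.36 ×10⁻²¹ J.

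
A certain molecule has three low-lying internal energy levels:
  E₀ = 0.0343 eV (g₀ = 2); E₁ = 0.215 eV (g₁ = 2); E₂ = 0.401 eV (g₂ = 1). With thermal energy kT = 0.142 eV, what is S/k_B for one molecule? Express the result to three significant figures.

1.31

Eᵢ/kT = 0.24155, 1.5141, 2.8239.
Z = Σ gᵢe^(−Eᵢ/kT) = 2·e^(−0.24155) + 2·e^(−1.5141) + 1·e^(−2.8239) = 1.5708 + 0.44001 + 0.059374 = 2.0702.
⟨E⟩ = Σ EᵢPᵢ = 0.083224 eV.
S/k_B = ln Z + ⟨E⟩/kT = ln(2.0702) + 0.083224/0.142 = 0.72765 + 0.58608 = 1.31.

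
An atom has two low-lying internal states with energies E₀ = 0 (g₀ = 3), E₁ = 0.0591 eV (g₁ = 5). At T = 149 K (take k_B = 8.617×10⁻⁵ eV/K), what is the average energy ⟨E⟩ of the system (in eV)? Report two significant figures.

k_BT = 8.617×10⁻⁵ × 149 K = 0.01284 eV.
Eᵢ/kT = 0, 4.603.
Z = Σ gᵢe^(−Eᵢ/kT) = 3·e^(−0) + 5·e^(−4.603) = 3.000 + 0.05011 = 3.050.
⟨E⟩ = Σ Eᵢ gᵢe^(−Eᵢ/kT) / Z = (0·3.000 + 0.0591·0.05011) / 3.050 = 0.00097 eV.

0.00097 eV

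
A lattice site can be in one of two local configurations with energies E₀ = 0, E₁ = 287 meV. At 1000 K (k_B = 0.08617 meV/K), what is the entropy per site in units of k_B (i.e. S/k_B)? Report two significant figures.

k_BT = 0.08617 × 1000 K = 86.17 meV.
Eᵢ/kT = 0, 3.331.
Z = Σ e^(−Eᵢ/kT) = e^(−0) + e^(−3.331) = 1.000 + 0.03576 = 1.036.
⟨E⟩ = Σ EᵢPᵢ = 9.906 meV.
S/k_B = ln Z + ⟨E⟩/kT = ln(1.036) + 9.906/86.17 = 0.03537 + 0.1150 = 0.15.

0.15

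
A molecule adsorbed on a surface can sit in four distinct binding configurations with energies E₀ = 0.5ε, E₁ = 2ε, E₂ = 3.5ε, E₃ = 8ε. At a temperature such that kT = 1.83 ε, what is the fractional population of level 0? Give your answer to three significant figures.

0.606

Eᵢ/kT = 0.27322, 1.0929, 1.9126, 4.3716.
Z = Σ e^(−Eᵢ/kT) = e^(−0.27322) + e^(−1.0929) + e^(−1.9126) + e^(−4.3716) = 0.76093 + 0.33524 + 0.14770 + 0.012631 = 1.2565.
P₀ = e^(−E₀/kT) / Z = 0.76093/1.2565 = 0.606.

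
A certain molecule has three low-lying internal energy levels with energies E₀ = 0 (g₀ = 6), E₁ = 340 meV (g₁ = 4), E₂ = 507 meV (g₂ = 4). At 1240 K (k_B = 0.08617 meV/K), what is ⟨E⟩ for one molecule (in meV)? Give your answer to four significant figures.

k_BT = 0.08617 × 1240 K = 106.851 meV.
Eᵢ/kT = 0, 3.18200, 4.74493.
Z = Σ gᵢe^(−Eᵢ/kT) = 6·e^(−0) + 4·e^(−3.18200) + 4·e^(−4.74493) = 6.00000 + 0.166010 + 0.0347827 = 6.20079.
⟨E⟩ = Σ Eᵢ gᵢe^(−Eᵢ/kT) / Z = (0·6.00000 + 340·0.166010 + 507·0.0347827) / 6.20079 = 11.95 meV.

11.95 meV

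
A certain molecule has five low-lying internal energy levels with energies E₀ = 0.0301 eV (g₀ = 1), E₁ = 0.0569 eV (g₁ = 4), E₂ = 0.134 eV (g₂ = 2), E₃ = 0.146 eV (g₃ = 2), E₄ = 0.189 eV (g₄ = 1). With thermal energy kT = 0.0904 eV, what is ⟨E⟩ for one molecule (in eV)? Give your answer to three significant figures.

0.0746 eV

Eᵢ/kT = 0.33296, 0.62942, 1.4823, 1.6150, 2.0907.
Z = Σ gᵢe^(−Eᵢ/kT) = 1·e^(−0.33296) + 4·e^(−0.62942) + 2·e^(−1.4823) + 2·e^(−1.6150) + 1·e^(−2.0907) = 0.71680 + 2.1316 + 0.45423 + 0.39778 + 0.12360 = 3.8240.
⟨E⟩ = Σ Eᵢ gᵢe^(−Eᵢ/kT) / Z = (0.0301·0.71680 + 0.0569·2.1316 + 0.134·0.45423 + 0.146·0.39778 + 0.189·0.12360) / 3.8240 = 0.0746 eV.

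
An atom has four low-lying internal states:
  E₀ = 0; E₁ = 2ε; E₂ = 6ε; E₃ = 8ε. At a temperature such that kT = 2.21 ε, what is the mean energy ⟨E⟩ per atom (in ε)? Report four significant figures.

0.9486 ε

Eᵢ/kT = 0, 0.904977, 2.71493, 3.61991.
Z = Σ e^(−Eᵢ/kT) = e^(−0) + e^(−0.904977) + e^(−2.71493) + e^(−3.61991) = 1.00000 + 0.404551 + 0.0662096 + 0.0267851 = 1.49755.
⟨E⟩ = Σ Eᵢ e^(−Eᵢ/kT) / Z = (0·1.00000 + 2·0.404551 + 6·0.0662096 + 8·0.0267851) / 1.49755 = 0.9486 ε.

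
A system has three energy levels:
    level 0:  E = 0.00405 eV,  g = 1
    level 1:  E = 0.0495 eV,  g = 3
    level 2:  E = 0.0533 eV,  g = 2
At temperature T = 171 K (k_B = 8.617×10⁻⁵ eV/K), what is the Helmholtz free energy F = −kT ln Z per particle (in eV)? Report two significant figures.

0.0013 eV

k_BT = 8.617×10⁻⁵ × 171 K = 0.01474 eV.
Eᵢ/kT = 0.2748, 3.358, 3.616.
Z = Σ gᵢe^(−Eᵢ/kT) = 1·e^(−0.2748) + 3·e^(−3.358) + 2·e^(−3.616) = 0.7597 + 0.1044 + 0.05378 = 0.9179.
F = −kT ln Z = −0.01474 × ln(0.9179) = −0.01474 × -0.08567 = 0.0013 eV.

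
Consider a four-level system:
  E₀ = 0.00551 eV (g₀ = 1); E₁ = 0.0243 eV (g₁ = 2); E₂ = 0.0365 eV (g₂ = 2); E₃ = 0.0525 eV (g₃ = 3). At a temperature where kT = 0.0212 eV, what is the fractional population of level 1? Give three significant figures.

Eᵢ/kT = 0.25991, 1.1462, 1.7217, 2.4764.
Z = Σ gᵢe^(−Eᵢ/kT) = 1·e^(−0.25991) + 2·e^(−1.1462) + 2·e^(−1.7217) + 3·e^(−2.4764) = 0.77112 + 0.63568 + 0.35752 + 0.25214 = 2.0165.
P₁ = g₁ e^(−E₁/kT) / Z = 0.63568/2.0165 = 0.315.

0.315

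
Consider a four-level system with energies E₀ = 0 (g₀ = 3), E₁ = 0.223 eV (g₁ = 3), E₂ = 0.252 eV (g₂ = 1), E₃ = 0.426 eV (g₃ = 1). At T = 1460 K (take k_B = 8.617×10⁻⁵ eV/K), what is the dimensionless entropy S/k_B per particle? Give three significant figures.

1.65

k_BT = 8.617×10⁻⁵ × 1460 K = 0.12581 eV.
Eᵢ/kT = 0, 1.7725, 2.0030, 3.3861.
Z = Σ gᵢe^(−Eᵢ/kT) = 3·e^(−0) + 3·e^(−1.7725) + 1·e^(−2.0030) + 1·e^(−3.3861) = 3.0000 + 0.50972 + 0.13493 + 0.033840 = 3.6785.
⟨E⟩ = Σ EᵢPᵢ = 0.044063 eV.
S/k_B = ln Z + ⟨E⟩/kT = ln(3.6785) + 0.044063/0.12581 = 1.3025 + 0.35023 = 1.65.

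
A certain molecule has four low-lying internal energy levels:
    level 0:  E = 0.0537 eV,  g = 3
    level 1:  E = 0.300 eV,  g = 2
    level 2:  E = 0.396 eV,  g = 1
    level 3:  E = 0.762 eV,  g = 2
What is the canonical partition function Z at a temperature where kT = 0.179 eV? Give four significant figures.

Eᵢ/kT = 0.300000, 1.67598, 2.21229, 4.25698.
Z = Σ gᵢe^(−Eᵢ/kT) = 3·e^(−0.300000) + 2·e^(−1.67598) + 1·e^(−2.21229) + 2·e^(−4.25698) = 2.22245 + 0.374249 + 0.109450 + 0.0283300 = 2.73448.

Z = 2.734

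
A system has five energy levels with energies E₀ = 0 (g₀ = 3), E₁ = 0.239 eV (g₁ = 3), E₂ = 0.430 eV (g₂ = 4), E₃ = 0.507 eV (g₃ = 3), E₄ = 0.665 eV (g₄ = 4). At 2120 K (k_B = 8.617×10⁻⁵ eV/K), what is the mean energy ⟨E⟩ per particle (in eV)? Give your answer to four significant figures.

0.1164 eV

k_BT = 8.617×10⁻⁵ × 2120 K = 0.182680 eV.
Eᵢ/kT = 0, 1.30830, 2.35384, 2.77534, 3.64025.
Z = Σ gᵢe^(−Eᵢ/kT) = 3·e^(−0) + 3·e^(−1.30830) + 4·e^(−2.35384) + 3·e^(−2.77534) + 4·e^(−3.64025) = 3.00000 + 0.810837 + 0.380015 + 0.186985 + 0.104983 = 4.48282.
⟨E⟩ = Σ Eᵢ gᵢe^(−Eᵢ/kT) / Z = (0·3.00000 + 0.239·0.810837 + 0.430·0.380015 + 0.507·0.186985 + 0.665·0.104983) / 4.48282 = 0.1164 eV.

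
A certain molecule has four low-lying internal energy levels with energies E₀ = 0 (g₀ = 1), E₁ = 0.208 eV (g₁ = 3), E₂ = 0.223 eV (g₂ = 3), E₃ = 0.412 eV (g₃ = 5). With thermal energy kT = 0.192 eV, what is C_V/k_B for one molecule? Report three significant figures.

0.508

Eᵢ/kT = 0, 1.0833, 1.1615, 2.1458.
Z = Σ gᵢe^(−Eᵢ/kT) = 1·e^(−0) + 3·e^(−1.0833) + 3·e^(−1.1615) + 5·e^(−2.1458) = 1.0000 + 1.0154 + 0.93905 + 0.58487 = 3.5393.
⟨E⟩ = 0.18692 eV, ⟨E²⟩ = 0.053657 eV².
C_V/k_B = (⟨E²⟩ − ⟨E⟩²)/(kT)² = (0.053657 − 0.034939)/0.036864 = 0.508.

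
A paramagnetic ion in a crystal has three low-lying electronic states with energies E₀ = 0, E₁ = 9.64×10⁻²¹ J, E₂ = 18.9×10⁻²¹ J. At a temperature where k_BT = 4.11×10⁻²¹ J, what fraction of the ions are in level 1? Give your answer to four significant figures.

Eᵢ/kT = 0, 2.34550, 4.59854.
Z = Σ e^(−Eᵢ/kT) = e^(−0) + e^(−2.34550) + e^(−4.59854) = 1.00000 + 0.0957993 + 0.0100665 = 1.10587.
P₁ = e^(−E₁/kT) / Z = 0.0957993/1.10587 = 0.08663.

0.08663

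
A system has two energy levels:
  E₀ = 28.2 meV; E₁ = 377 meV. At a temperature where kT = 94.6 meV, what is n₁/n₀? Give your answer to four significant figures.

0.02504

n₁/n₀ = exp[−(E₁−E₀)/kT] = exp(−(348.8 meV)/(94.6 meV)) = exp(-3.68710) = 0.02504.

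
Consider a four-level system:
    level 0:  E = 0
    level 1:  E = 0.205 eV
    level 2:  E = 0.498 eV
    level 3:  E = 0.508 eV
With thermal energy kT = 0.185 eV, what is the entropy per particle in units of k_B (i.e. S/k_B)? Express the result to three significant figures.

Eᵢ/kT = 0, 1.1081, 2.6919, 2.7459.
Z = Σ e^(−Eᵢ/kT) = e^(−0) + e^(−1.1081) + e^(−2.6919) + e^(−2.7459) = 1.0000 + 0.33019 + 0.067752 + 0.064191 = 1.4621.
⟨E⟩ = Σ EᵢPᵢ = 0.091675 eV.
S/k_B = ln Z + ⟨E⟩/kT = ln(1.4621) + 0.091675/0.185 = 0.37987 + 0.49554 = 0.875.

0.875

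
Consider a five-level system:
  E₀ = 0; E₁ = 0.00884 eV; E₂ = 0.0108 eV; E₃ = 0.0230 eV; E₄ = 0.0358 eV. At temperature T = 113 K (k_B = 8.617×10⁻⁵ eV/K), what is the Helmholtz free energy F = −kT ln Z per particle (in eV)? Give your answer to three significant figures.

k_BT = 8.617×10⁻⁵ × 113 K = 0.0097372 eV.
Eᵢ/kT = 0, 0.90786, 1.1091, 2.3621, 3.6766.
Z = Σ e^(−Eᵢ/kT) = e^(−0) + e^(−0.90786) + e^(−1.1091) + e^(−2.3621) + e^(−3.6766) = 1.0000 + 0.40339 + 0.32986 + 0.094222 + 0.025309 = 1.8528.
F = −kT ln Z = −0.0097372 × ln(1.8528) = −0.0097372 × 0.61670 = -0.00600 eV.

-0.00600 eV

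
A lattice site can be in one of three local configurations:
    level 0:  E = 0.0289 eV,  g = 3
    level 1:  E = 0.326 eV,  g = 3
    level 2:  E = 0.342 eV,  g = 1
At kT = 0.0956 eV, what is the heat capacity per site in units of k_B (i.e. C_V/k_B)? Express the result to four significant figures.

Eᵢ/kT = 0.302301, 3.41004, 3.57741.
Z = Σ gᵢe^(−Eᵢ/kT) = 3·e^(−0.302301) + 3·e^(−3.41004) + 1·e^(−3.57741) = 2.21735 + 0.0991196 + 0.0279480 = 2.34442.
⟨E⟩ = 0.0451935 eV, ⟨E²⟩ = 0.00667751 eV².
C_V/k_B = (⟨E²⟩ − ⟨E⟩²)/(kT)² = (0.00667751 − 0.00204245)/0.00913936 = 0.5072.

0.5072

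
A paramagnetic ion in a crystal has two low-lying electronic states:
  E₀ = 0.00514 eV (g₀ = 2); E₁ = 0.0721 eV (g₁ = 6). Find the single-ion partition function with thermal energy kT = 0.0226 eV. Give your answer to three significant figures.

Z = 1.84

Eᵢ/kT = 0.22743, 3.1903.
Z = Σ gᵢe^(−Eᵢ/kT) = 2·e^(−0.22743) + 6·e^(−3.1903) = 1.5932 + 0.24696 = 1.8402.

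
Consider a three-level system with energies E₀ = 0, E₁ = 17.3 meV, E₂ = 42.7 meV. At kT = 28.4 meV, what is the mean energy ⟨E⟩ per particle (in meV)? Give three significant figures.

10.7 meV

Eᵢ/kT = 0, 0.60915, 1.5035.
Z = Σ e^(−Eᵢ/kT) = e^(−0) + e^(−0.60915) + e^(−1.5035) = 1.0000 + 0.54381 + 0.22235 = 1.7662.
⟨E⟩ = Σ Eᵢ e^(−Eᵢ/kT) / Z = (0·1.0000 + 17.3·0.54381 + 42.7·0.22235) / 1.7662 = 10.7 meV.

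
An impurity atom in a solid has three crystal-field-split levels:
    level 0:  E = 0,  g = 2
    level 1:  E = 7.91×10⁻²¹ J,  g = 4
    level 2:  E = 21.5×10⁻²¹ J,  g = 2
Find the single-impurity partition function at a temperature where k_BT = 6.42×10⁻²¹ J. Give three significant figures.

Z = 3.24

Eᵢ/kT = 0, 1.2321, 3.3489.
Z = Σ gᵢe^(−Eᵢ/kT) = 2·e^(−0) + 4·e^(−1.2321) + 2·e^(−3.3489) = 2.0000 + 1.1667 + 0.070246 = 3.2369.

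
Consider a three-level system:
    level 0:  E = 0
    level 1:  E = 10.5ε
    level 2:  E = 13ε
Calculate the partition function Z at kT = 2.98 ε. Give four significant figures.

Eᵢ/kT = 0, 3.52349, 4.36242.
Z = Σ e^(−Eᵢ/kT) = e^(−0) + e^(−3.52349) + e^(−4.36242) = 1.00000 + 0.0294963 + 0.0127475 = 1.04224.

Z = 1.042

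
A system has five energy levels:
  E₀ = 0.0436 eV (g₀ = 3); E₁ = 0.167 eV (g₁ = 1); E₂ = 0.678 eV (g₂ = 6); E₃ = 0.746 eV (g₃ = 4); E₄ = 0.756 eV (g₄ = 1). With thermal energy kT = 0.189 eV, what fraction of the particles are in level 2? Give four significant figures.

Eᵢ/kT = 0.230688, 0.883598, 3.58730, 3.94709, 4.00000.
Z = Σ gᵢe^(−Eᵢ/kT) = 3·e^(−0.230688) + 1·e^(−0.883598) + 6·e^(−3.58730) + 4·e^(−3.94709) + 1·e^(−4.00000) = 2.38196 + 0.413293 + 0.166038 + 0.0772433 + 0.0183156 = 3.05685.
P₂ = g₂ e^(−E₂/kT) / Z = 0.166038/3.05685 = 0.05432.

0.05432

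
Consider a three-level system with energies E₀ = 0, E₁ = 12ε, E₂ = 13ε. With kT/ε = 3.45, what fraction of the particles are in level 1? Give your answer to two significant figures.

0.029

Eᵢ/kT = 0, 3.478, 3.768.
Z = Σ e^(−Eᵢ/kT) = e^(−0) + e^(−3.478) + e^(−3.768) = 1.000 + 0.03087 + 0.02310 = 1.054.
P₁ = e^(−E₁/kT) / Z = 0.03087/1.054 = 0.029.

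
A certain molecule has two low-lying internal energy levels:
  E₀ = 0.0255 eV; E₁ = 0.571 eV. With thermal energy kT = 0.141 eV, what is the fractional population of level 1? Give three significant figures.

Eᵢ/kT = 0.18085, 4.0496.
Z = Σ e^(−Eᵢ/kT) = e^(−0.18085) + e^(−4.0496) = 0.83456 + 0.017429 = 0.85199.
P₁ = e^(−E₁/kT) / Z = 0.017429/0.85199 = 0.0205.

0.0205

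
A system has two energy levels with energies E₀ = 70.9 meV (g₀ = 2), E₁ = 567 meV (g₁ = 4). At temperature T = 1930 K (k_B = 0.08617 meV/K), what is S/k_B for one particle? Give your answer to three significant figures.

k_BT = 0.08617 × 1930 K = 166.31 meV.
Eᵢ/kT = 0.42631, 3.4093.
Z = Σ gᵢe^(−Eᵢ/kT) = 2·e^(−0.42631) + 4·e^(−3.4093) = 1.3058 + 0.13226 = 1.4381.
⟨E⟩ = Σ EᵢPᵢ = 116.52 meV.
S/k_B = ln Z + ⟨E⟩/kT = ln(1.4381) + 116.52/166.31 = 0.36332 + 0.70062 = 1.06.

1.06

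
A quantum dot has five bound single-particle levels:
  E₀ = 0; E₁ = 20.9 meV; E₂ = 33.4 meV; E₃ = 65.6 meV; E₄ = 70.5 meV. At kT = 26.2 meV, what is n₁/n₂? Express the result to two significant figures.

n₁/n₂ = exp[−(E₁−E₂)/kT] = exp(−(-12.5 meV)/(26.2 meV)) = exp(0.4771) = 1.6.

1.6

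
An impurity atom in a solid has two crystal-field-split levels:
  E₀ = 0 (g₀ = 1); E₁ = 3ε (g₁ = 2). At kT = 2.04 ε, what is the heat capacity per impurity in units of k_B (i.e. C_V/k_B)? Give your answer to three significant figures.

0.467

Eᵢ/kT = 0, 1.4706.
Z = Σ gᵢe^(−Eᵢ/kT) = 1·e^(−0) + 2·e^(−1.4706) = 1.0000 + 0.45958 = 1.4596.
⟨E⟩ = 0.94460 ε, ⟨E²⟩ = 2.8338 ε².
C_V/k_B = (⟨E²⟩ − ⟨E⟩²)/(kT)² = (2.8338 − 0.89227)/4.1616 = 0.467.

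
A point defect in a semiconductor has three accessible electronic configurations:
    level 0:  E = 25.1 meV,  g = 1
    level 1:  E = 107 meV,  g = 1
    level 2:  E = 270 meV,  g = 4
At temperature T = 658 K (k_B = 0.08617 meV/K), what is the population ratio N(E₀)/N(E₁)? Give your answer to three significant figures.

k_BT = 0.08617 × 658 K = 56.700 meV.
n₀/n₁ = (g₀/g₁) exp[−(E₀−E₁)/kT] = (1/1) × exp(−(-81.9 meV)/(56.700 meV)) = (1/1) × exp(1.4444) = 4.24.

4.24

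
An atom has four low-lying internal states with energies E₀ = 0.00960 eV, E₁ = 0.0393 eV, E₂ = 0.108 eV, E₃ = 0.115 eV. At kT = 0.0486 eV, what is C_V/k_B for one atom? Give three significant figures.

Eᵢ/kT = 0.19753, 0.80864, 2.2222, 2.3663.
Z = Σ e^(−Eᵢ/kT) = e^(−0.19753) + e^(−0.80864) + e^(−2.2222) + e^(−2.3663) = 0.82076 + 0.44546 + 0.10837 + 0.093827 = 1.4684.
⟨E⟩ = 0.032607 eV, ⟨E²⟩ = 0.0022259 eV².
C_V/k_B = (⟨E²⟩ − ⟨E⟩²)/(kT)² = (0.0022259 − 0.0010632)/0.0023620 = 0.492.

0.492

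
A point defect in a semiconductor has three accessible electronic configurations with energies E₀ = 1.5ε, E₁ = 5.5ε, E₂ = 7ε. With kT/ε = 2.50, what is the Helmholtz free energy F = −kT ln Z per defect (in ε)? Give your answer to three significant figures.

0.820 ε

Eᵢ/kT = 0.60000, 2.2000, 2.8000.
Z = Σ e^(−Eᵢ/kT) = e^(−0.60000) + e^(−2.2000) + e^(−2.8000) = 0.54881 + 0.11080 + 0.060810 = 0.72042.
F = −kT ln Z = −2.50 × ln(0.72042) = −2.50 × -0.32792 = 0.820 ε.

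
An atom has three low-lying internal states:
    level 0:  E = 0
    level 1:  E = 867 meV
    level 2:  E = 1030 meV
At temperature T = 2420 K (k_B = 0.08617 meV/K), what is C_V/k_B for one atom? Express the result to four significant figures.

0.4255

k_BT = 0.08617 × 2420 K = 208.531 meV.
Eᵢ/kT = 0, 4.15766, 4.93931.
Z = Σ e^(−Eᵢ/kT) = e^(−0) + e^(−4.15766) + e^(−4.93931) = 1.00000 + 0.0156441 + 0.00715954 = 1.02280.
⟨E⟩ = 20.4710 meV, ⟨E²⟩ = 18923.6 meV².
C_V/k_B = (⟨E²⟩ − ⟨E⟩²)/(kT)² = (18923.6 − 419.062)/43485.2 = 0.4255.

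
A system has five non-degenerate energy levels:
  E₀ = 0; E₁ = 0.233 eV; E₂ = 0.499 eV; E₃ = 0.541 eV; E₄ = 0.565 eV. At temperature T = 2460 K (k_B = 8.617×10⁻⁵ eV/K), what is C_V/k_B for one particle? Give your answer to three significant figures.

0.843

k_BT = 8.617×10⁻⁵ × 2460 K = 0.21198 eV.
Eᵢ/kT = 0, 1.0992, 2.3540, 2.5521, 2.6653.
Z = Σ e^(−Eᵢ/kT) = e^(−0) + e^(−1.0992) + e^(−2.3540) + e^(−2.5521) + e^(−2.6653) = 1.0000 + 0.33314 + 0.094988 + 0.077918 + 0.069578 = 1.5756.
⟨E⟩ = 0.13105 eV, ⟨E²⟩ = 0.055061 eV².
C_V/k_B = (⟨E²⟩ − ⟨E⟩²)/(kT)² = (0.055061 − 0.017174)/0.044936 = 0.843.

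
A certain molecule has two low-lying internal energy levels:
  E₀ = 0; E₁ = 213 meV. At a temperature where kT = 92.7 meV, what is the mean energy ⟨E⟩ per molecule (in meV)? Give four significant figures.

Eᵢ/kT = 0, 2.29773.
Z = Σ e^(−Eᵢ/kT) = e^(−0) + e^(−2.29773) = 1.00000 + 0.100487 = 1.10049.
⟨E⟩ = Σ Eᵢ e^(−Eᵢ/kT) / Z = (0·1.00000 + 213·0.100487) / 1.10049 = 19.45 meV.

19.45 meV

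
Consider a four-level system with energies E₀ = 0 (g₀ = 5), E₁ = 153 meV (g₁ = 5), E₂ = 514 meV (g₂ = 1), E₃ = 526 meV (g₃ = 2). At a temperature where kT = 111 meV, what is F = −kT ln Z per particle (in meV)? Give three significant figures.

-204 meV

Eᵢ/kT = 0, 1.3784, 4.6306, 4.7387.
Z = Σ gᵢe^(−Eᵢ/kT) = 5·e^(−0) + 5·e^(−1.3784) + 1·e^(−4.6306) + 2·e^(−4.7387) = 5.0000 + 1.2599 + 0.0097489 + 0.017500 = 6.2871.
F = −kT ln Z = −111 × ln(6.2871) = −111 × 1.8385 = -204 meV.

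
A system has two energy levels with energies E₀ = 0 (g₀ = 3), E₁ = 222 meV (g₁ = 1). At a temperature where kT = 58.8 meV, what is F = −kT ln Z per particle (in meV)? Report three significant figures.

-65.0 meV

Eᵢ/kT = 0, 3.7755.
Z = Σ gᵢe^(−Eᵢ/kT) = 3·e^(−0) + 1·e^(−3.7755) = 3.0000 + 0.022926 = 3.0229.
F = −kT ln Z = −58.8 × ln(3.0229) = −58.8 × 1.1062 = -65.0 meV.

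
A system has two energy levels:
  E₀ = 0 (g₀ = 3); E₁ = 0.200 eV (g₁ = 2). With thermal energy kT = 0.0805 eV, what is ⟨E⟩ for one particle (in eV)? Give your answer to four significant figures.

0.01053 eV

Eᵢ/kT = 0, 2.48447.
Z = Σ gᵢe^(−Eᵢ/kT) = 3·e^(−0) + 2·e^(−2.48447) = 3.00000 + 0.166739 = 3.16674.
⟨E⟩ = Σ Eᵢ gᵢe^(−Eᵢ/kT) / Z = (0·3.00000 + 0.200·0.166739) / 3.16674 = 0.01053 eV.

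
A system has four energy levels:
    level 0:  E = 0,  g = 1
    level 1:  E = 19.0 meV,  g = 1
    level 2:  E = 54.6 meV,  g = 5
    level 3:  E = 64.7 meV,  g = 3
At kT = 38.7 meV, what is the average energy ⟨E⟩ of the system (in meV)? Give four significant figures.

Eᵢ/kT = 0, 0.490956, 1.41085, 1.67183.
Z = Σ gᵢe^(−Eᵢ/kT) = 1·e^(−0) + 1·e^(−0.490956) + 5·e^(−1.41085) + 3·e^(−1.67183) = 1.00000 + 0.612041 + 1.21968 + 0.563709 = 3.39543.
⟨E⟩ = Σ Eᵢ gᵢe^(−Eᵢ/kT) / Z = (0·1.00000 + 19.0·0.612041 + 54.6·1.21968 + 64.7·0.563709) / 3.39543 = 33.78 meV.

33.78 meV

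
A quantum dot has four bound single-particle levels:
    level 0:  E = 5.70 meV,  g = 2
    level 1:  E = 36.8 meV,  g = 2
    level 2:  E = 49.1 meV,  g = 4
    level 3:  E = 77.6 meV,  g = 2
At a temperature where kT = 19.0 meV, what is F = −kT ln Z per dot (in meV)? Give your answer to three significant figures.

-14.1 meV

Eᵢ/kT = 0.30000, 1.9368, 2.5842, 4.0842.
Z = Σ gᵢe^(−Eᵢ/kT) = 2·e^(−0.30000) + 2·e^(−1.9368) + 4·e^(−2.5842) + 2·e^(−4.0842) = 1.4816 + 0.28833 + 0.30183 + 0.033673 = 2.1054.
F = −kT ln Z = −19.0 × ln(2.1054) = −19.0 × 0.74451 = -14.1 meV.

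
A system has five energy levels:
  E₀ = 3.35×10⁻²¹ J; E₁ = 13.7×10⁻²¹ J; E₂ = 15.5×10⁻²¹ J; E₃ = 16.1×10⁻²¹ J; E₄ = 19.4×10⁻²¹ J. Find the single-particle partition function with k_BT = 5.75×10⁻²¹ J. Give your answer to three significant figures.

Z = 0.813

Eᵢ/kT = 0.58261, 2.3826, 2.6957, 2.8000, 3.3739.
Z = Σ e^(−Eᵢ/kT) = e^(−0.58261) + e^(−2.3826) + e^(−2.6957) + e^(−2.8000) + e^(−3.3739) = 0.55844 + 0.092310 + 0.067495 + 0.060810 + 0.034256 = 0.81331.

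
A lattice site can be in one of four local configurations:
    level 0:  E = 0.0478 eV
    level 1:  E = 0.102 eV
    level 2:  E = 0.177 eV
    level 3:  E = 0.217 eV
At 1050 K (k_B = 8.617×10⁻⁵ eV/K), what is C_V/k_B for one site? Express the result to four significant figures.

k_BT = 8.617×10⁻⁵ × 1050 K = 0.0904785 eV.
Eᵢ/kT = 0.528302, 1.12734, 1.95627, 2.39836.
Z = Σ e^(−Eᵢ/kT) = e^(−0.528302) + e^(−1.12734) + e^(−1.95627) + e^(−2.39836) = 0.589605 + 0.323894 + 0.141385 + 0.0908669 = 1.14575.
⟨E⟩ = 0.0924840 eV, ⟨E²⟩ = 0.0117174 eV².
C_V/k_B = (⟨E²⟩ − ⟨E⟩²)/(kT)² = (0.0117174 − 0.00855329)/0.00818636 = 0.3865.

0.3865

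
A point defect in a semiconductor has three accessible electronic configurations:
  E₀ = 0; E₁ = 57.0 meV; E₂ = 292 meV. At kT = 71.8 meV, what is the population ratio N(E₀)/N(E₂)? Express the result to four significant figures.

58.37

n₀/n₂ = exp[−(E₀−E₂)/kT] = exp(−(-292 meV)/(71.8 meV)) = exp(4.06685) = 58.37.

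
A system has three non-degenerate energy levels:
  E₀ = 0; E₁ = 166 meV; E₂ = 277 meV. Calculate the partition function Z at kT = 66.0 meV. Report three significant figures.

Z = 1.10

Eᵢ/kT = 0, 2.5152, 4.1970.
Z = Σ e^(−Eᵢ/kT) = e^(−0) + e^(−2.5152) + e^(−4.1970) = 1.0000 + 0.080847 + 0.015041 = 1.0959.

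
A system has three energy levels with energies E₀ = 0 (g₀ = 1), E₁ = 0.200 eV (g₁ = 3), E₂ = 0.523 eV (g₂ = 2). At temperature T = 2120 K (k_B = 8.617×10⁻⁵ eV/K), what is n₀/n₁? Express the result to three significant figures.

0.996

k_BT = 8.617×10⁻⁵ × 2120 K = 0.18268 eV.
n₀/n₁ = (g₀/g₁) exp[−(E₀−E₁)/kT] = (1/3) × exp(−(-0.200 eV)/(0.18268 eV)) = (1/3) × exp(1.0948) = 0.996.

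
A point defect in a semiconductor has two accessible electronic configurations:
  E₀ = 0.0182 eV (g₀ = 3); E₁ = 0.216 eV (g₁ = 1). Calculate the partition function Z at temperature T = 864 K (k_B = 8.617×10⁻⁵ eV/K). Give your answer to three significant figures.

k_BT = 8.617×10⁻⁵ × 864 K = 0.074451 eV.
Eᵢ/kT = 0.24446, 2.9012.
Z = Σ gᵢe^(−Eᵢ/kT) = 3·e^(−0.24446) + 1·e^(−2.9012) = 2.3494 + 0.054957 = 2.4044.

Z = 2.40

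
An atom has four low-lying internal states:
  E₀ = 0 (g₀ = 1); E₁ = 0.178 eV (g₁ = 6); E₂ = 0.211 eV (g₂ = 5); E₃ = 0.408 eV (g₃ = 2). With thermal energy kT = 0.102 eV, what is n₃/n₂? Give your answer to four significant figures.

0.05798

n₃/n₂ = (g₃/g₂) exp[−(E₃−E₂)/kT] = (2/5) × exp(−(0.197 eV)/(0.102 eV)) = (2/5) × exp(-1.93137) = 0.05798.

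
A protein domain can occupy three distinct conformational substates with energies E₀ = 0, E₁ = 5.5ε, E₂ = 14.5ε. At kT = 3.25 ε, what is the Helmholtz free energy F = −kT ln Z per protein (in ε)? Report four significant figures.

-0.5807 ε

Eᵢ/kT = 0, 1.69231, 4.46154.
Z = Σ e^(−Eᵢ/kT) = e^(−0) + e^(−1.69231) + e^(−4.46154) = 1.00000 + 0.184094 + 0.0115446 = 1.19564.
F = −kT ln Z = −3.25 × ln(1.19564) = −3.25 × 0.178682 = -0.5807 ε.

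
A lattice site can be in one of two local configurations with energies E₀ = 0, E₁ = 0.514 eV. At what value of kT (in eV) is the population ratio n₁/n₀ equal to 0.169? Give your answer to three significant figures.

n₁/n₀ = exp[−(E₁−E₀)/kT] = 0.169.
⇒ (E₁−E₀)/kT = ln(1/0.169) = ln(5.9172) = 1.7779.
kT = 0.514 eV / 1.7779 = 0.289 eV.

0.289 eV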